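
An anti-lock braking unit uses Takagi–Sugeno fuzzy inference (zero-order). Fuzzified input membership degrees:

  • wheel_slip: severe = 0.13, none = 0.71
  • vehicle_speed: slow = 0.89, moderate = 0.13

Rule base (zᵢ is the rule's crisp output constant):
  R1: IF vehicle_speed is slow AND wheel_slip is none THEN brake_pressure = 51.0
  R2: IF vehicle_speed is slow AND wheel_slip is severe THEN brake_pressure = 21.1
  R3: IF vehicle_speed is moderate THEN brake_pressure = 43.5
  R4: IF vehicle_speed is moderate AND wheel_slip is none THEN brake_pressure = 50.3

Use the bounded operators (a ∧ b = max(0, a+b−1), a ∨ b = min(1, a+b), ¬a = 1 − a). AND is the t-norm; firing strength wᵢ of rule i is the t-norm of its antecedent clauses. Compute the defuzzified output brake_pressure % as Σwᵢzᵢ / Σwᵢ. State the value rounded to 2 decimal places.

48.90

R1 (z=51.0): slow=0.89, none=0.71; AND[max(0, a+b−1)] → w = 0.60
R2 (z=21.1): slow=0.89, severe=0.13; AND[max(0, a+b−1)] → w = 0.02
R3 (z=43.5): moderate=0.13 → w = 0.13
R4 (z=50.3): moderate=0.13, none=0.71; AND[max(0, a+b−1)] → w = 0.00
Weighted average = (0.60·51.0 + 0.02·21.1 + 0.13·43.5 + 0.00·50.3) / (0.60 + 0.02 + 0.13 + 0.00)
  = 36.6770 / 0.7500 = 48.90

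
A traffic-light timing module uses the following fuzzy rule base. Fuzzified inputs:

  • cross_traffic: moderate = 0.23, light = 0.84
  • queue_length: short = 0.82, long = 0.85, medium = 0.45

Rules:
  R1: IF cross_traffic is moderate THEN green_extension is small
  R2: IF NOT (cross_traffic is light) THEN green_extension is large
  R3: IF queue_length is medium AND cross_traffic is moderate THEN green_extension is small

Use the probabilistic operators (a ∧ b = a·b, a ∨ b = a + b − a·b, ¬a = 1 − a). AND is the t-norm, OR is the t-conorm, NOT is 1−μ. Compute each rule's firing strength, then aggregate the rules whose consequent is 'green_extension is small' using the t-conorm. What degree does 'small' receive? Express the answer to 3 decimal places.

0.310

R1: moderate=0.23 → w = 0.2300
R2: ¬light=1−0.84=0.16 → w = 0.1600
R3: medium=0.45, moderate=0.23; AND[a·b] → w = 0.1035
Rules with consequent 'small': {R1, R3} → strengths 0.2300, 0.1035
Aggregate via t-conorm [a + b − a·b]: 0.3097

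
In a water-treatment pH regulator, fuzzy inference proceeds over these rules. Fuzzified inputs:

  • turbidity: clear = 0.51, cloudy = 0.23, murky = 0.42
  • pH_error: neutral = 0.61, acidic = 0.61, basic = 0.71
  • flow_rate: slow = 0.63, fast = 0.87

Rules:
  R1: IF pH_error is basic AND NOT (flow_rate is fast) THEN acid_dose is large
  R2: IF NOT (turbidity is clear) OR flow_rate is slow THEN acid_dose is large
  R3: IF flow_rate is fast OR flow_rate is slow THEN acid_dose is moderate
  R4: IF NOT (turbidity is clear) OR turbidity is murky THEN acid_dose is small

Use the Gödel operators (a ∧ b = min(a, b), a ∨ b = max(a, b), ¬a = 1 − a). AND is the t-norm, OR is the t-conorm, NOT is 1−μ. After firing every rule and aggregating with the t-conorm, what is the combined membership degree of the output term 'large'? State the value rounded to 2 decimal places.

R1: basic=0.71, ¬fast=1−0.87=0.13; AND[min(a, b)] → w = 0.13
R2: ¬clear=1−0.51=0.49, slow=0.63; OR[max(a, b)] → w = 0.63
R3: fast=0.87, slow=0.63; OR[max(a, b)] → w = 0.87
R4: ¬clear=1−0.51=0.49, murky=0.42; OR[max(a, b)] → w = 0.49
Rules with consequent 'large': {R1, R2} → strengths 0.13, 0.63
Aggregate via t-conorm [max(a, b)]: 0.63

0.63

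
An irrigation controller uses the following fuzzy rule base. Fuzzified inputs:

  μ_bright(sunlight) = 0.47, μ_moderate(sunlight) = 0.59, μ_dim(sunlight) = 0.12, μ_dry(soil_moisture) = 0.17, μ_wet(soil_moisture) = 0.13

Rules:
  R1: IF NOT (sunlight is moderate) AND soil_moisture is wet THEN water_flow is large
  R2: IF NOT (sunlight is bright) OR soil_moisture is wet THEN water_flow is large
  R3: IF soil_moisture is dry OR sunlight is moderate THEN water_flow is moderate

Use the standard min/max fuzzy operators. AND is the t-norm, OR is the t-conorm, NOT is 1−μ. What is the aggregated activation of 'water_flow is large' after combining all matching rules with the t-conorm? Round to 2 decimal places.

0.53

R1: ¬moderate=1−0.59=0.41, wet=0.13; AND[min(a, b)] → w = 0.13
R2: ¬bright=1−0.47=0.53, wet=0.13; OR[max(a, b)] → w = 0.53
R3: dry=0.17, moderate=0.59; OR[max(a, b)] → w = 0.59
Rules with consequent 'large': {R1, R2} → strengths 0.13, 0.53
Aggregate via t-conorm [max(a, b)]: 0.53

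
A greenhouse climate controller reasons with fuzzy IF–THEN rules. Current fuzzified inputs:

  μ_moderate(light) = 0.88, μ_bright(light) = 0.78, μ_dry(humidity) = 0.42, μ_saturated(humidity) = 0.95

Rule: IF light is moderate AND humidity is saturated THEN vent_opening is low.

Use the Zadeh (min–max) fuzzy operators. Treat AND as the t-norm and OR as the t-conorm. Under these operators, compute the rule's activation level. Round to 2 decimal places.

0.88

firing strength: moderate=0.88, saturated=0.95; AND[min(a, b)] → w = 0.88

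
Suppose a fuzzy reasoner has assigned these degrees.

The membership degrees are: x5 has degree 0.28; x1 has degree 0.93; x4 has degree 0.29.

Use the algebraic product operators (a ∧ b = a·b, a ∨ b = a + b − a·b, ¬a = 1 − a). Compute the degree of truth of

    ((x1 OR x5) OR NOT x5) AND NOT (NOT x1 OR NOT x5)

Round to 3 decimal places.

0.257

x1 OR x5 = a + b − a·b on (0.9300, 0.2800) = 0.9496
NOT x5 = 1 − 0.2800 = 0.7200
(x1 OR x5) OR NOT x5 = a + b − a·b on (0.9496, 0.7200) = 0.9859
NOT x1 = 1 − 0.9300 = 0.0700
NOT x5 = 1 − 0.2800 = 0.7200
NOT x1 OR NOT x5 = a + b − a·b on (0.0700, 0.7200) = 0.7396
NOT (NOT x1 OR NOT x5) = 1 − 0.7396 = 0.2604
((x1 OR x5) OR NOT x5) AND NOT (NOT x1 OR NOT x5) = a·b on (0.9859, 0.2604) = 0.2567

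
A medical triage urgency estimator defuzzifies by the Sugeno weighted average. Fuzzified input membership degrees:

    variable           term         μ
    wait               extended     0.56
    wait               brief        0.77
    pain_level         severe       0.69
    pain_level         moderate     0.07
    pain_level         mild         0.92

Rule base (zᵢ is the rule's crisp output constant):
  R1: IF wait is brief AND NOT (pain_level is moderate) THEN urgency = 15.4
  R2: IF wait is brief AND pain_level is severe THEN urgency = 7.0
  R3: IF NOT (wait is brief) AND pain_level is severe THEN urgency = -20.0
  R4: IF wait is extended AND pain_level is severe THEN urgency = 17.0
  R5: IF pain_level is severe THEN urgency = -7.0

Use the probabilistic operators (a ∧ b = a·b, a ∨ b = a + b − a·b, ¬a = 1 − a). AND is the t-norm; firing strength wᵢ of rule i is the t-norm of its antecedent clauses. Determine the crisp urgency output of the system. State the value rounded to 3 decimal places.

R1 (z=15.4): brief=0.77, ¬moderate=1−0.07=0.93; AND[a·b] → w = 0.7161
R2 (z=7.0): brief=0.77, severe=0.69; AND[a·b] → w = 0.5313
R3 (z=-20.0): ¬brief=1−0.77=0.23, severe=0.69; AND[a·b] → w = 0.1587
R4 (z=17.0): extended=0.56, severe=0.69; AND[a·b] → w = 0.3864
R5 (z=-7.0): severe=0.69 → w = 0.6900
Weighted average = (0.7161·15.4 + 0.5313·7.0 + 0.1587·-20.0 + 0.3864·17.0 + 0.6900·-7.0) / (0.7161 + 0.5313 + 0.1587 + 0.3864 + 0.6900)
  = 13.3118 / 2.4825 = 5.362

5.362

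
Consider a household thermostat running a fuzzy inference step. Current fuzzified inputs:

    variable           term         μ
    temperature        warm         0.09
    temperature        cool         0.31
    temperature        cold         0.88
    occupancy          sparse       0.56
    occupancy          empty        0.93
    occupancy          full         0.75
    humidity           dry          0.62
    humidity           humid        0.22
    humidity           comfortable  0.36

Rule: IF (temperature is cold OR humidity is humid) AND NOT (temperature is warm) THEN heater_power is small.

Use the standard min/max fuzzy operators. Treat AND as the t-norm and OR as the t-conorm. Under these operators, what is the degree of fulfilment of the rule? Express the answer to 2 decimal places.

firing strength: (cold=0.88 OR humid=0.22) = 0.88; AND[min(a, b)] with ¬warm=1−0.09=0.91 → w = 0.88

0.88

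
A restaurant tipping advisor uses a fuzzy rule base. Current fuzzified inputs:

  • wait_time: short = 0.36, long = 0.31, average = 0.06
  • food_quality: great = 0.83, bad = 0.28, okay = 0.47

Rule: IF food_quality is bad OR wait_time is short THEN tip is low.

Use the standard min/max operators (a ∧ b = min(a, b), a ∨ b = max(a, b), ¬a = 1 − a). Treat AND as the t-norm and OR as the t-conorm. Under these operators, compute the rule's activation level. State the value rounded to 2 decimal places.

firing strength: bad=0.28, short=0.36; OR[max(a, b)] → w = 0.36

0.36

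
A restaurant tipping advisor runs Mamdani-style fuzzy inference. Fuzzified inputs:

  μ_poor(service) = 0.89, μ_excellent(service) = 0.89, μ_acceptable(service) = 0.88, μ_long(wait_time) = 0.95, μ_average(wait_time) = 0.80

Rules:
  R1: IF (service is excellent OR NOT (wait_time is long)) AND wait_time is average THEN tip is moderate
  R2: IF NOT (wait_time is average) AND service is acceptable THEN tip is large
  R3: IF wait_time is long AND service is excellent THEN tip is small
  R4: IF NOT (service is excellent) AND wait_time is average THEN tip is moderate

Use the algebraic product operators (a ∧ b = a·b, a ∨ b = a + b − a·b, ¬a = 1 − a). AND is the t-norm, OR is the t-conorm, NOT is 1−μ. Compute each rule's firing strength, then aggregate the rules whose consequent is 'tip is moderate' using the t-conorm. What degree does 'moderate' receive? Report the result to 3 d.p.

R1: (excellent=0.89 OR ¬long=1−0.95=0.05) = 0.8955; AND[a·b] with average=0.80 → w = 0.7164
R2: ¬average=1−0.80=0.20, acceptable=0.88; AND[a·b] → w = 0.1760
R3: long=0.95, excellent=0.89; AND[a·b] → w = 0.8455
R4: ¬excellent=1−0.89=0.11, average=0.80; AND[a·b] → w = 0.0880
Rules with consequent 'moderate': {R1, R4} → strengths 0.7164, 0.0880
Aggregate via t-conorm [a + b − a·b]: 0.7414

0.741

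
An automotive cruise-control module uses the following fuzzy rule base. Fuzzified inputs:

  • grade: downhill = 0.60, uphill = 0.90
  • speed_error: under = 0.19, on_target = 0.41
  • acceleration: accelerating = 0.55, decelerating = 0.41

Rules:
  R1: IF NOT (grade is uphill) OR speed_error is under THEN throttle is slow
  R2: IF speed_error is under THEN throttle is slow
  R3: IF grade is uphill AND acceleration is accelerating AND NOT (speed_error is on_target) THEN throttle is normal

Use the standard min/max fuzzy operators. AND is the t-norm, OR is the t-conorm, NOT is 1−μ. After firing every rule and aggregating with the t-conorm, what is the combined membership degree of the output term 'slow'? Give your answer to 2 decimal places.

R1: ¬uphill=1−0.90=0.10, under=0.19; OR[max(a, b)] → w = 0.19
R2: under=0.19 → w = 0.19
R3: uphill=0.90, accelerating=0.55, ¬on_target=1−0.41=0.59; AND[min(a, b)] → w = 0.55
Rules with consequent 'slow': {R1, R2} → strengths 0.19, 0.19
Aggregate via t-conorm [max(a, b)]: 0.19

0.19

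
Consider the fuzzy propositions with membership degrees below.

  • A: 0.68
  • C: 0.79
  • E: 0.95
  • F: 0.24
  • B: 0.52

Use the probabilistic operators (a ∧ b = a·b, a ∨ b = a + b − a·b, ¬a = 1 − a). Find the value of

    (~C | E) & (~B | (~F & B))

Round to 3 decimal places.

0.658

~C = 1 − 0.7900 = 0.2100
~C | E = a + b − a·b on (0.2100, 0.9500) = 0.9605
~B = 1 − 0.5200 = 0.4800
~F = 1 − 0.2400 = 0.7600
~F & B = a·b on (0.7600, 0.5200) = 0.3952
~B | (~F & B) = a + b − a·b on (0.4800, 0.3952) = 0.6855
(~C | E) & (~B | (~F & B)) = a·b on (0.9605, 0.6855) = 0.6584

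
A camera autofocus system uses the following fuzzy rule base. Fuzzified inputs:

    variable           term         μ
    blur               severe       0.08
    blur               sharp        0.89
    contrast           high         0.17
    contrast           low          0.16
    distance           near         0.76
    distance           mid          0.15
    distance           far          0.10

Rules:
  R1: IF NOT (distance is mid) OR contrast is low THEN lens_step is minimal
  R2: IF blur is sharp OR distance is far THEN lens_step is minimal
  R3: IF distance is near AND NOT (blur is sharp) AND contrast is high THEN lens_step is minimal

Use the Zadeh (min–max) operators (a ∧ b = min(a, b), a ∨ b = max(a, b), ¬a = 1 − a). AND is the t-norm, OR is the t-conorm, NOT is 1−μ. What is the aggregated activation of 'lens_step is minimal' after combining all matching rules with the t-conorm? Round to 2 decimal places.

R1: ¬mid=1−0.15=0.85, low=0.16; OR[max(a, b)] → w = 0.85
R2: sharp=0.89, far=0.10; OR[max(a, b)] → w = 0.89
R3: near=0.76, ¬sharp=1−0.89=0.11, high=0.17; AND[min(a, b)] → w = 0.11
Rules with consequent 'minimal': {R1, R2, R3} → strengths 0.85, 0.89, 0.11
Aggregate via t-conorm [max(a, b)]: 0.89

0.89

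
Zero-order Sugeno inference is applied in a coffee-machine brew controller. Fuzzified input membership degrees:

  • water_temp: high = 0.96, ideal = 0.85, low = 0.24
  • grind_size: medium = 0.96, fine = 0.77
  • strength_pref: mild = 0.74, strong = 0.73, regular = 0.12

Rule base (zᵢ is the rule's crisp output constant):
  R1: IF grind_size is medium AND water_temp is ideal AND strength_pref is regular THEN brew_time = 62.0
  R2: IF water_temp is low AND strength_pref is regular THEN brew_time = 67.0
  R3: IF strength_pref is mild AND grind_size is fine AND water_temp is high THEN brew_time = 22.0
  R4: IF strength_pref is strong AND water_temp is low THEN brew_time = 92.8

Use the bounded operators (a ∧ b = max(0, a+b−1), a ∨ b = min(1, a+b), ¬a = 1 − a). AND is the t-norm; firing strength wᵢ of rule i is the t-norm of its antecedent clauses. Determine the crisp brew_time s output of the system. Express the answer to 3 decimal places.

R1 (z=62.0): medium=0.96, ideal=0.85, regular=0.12; AND[max(0, a+b−1)] → w = 0.00
R2 (z=67.0): low=0.24, regular=0.12; AND[max(0, a+b−1)] → w = 0.00
R3 (z=22.0): mild=0.74, fine=0.77, high=0.96; AND[max(0, a+b−1)] → w = 0.47
R4 (z=92.8): strong=0.73, low=0.24; AND[max(0, a+b−1)] → w = 0.00
Weighted average = (0.00·62.0 + 0.00·67.0 + 0.47·22.0 + 0.00·92.8) / (0.00 + 0.00 + 0.47 + 0.00)
  = 10.3400 / 0.4700 = 22.000

22.000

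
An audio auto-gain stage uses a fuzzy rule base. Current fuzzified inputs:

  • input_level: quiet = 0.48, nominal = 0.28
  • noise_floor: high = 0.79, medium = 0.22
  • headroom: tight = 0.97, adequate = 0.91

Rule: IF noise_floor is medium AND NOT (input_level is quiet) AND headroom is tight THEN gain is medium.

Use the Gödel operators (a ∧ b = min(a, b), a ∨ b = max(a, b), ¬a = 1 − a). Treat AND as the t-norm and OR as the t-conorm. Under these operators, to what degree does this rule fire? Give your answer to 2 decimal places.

firing strength: medium=0.22, ¬quiet=1−0.48=0.52, tight=0.97; AND[min(a, b)] → w = 0.22

0.22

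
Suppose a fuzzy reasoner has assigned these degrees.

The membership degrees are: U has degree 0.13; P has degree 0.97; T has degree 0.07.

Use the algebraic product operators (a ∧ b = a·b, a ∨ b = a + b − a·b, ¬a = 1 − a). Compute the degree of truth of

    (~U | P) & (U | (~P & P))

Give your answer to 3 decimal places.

~U = 1 − 0.1300 = 0.8700
~U | P = a + b − a·b on (0.8700, 0.9700) = 0.9961
~P = 1 − 0.9700 = 0.0300
~P & P = a·b on (0.0300, 0.9700) = 0.0291
U | (~P & P) = a + b − a·b on (0.1300, 0.0291) = 0.1553
(~U | P) & (U | (~P & P)) = a·b on (0.9961, 0.1553) = 0.1547

0.155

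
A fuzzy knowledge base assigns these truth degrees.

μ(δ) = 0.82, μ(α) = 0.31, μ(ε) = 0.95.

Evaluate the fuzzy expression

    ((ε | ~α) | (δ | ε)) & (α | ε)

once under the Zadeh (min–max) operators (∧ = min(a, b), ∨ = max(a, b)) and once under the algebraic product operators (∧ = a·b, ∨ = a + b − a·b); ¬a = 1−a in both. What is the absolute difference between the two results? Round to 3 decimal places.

Under Zadeh (min–max):
  ~α = 1 − 0.31 = 0.69
  ε | ~α = max(a, b) on (0.95, 0.69) = 0.95
  δ | ε = max(a, b) on (0.82, 0.95) = 0.95
  (ε | ~α) | (δ | ε) = max(a, b) on (0.95, 0.95) = 0.95
  α | ε = max(a, b) on (0.31, 0.95) = 0.95
  ((ε | ~α) | (δ | ε)) & (α | ε) = min(a, b) on (0.95, 0.95) = 0.95
  → value = 0.9500
Under algebraic product:
  ~α = 1 − 0.3100 = 0.6900
  ε | ~α = a + b − a·b on (0.9500, 0.6900) = 0.9845
  δ | ε = a + b − a·b on (0.8200, 0.9500) = 0.9910
  (ε | ~α) | (δ | ε) = a + b − a·b on (0.9845, 0.9910) = 0.9999
  α | ε = a + b − a·b on (0.3100, 0.9500) = 0.9655
  ((ε | ~α) | (δ | ε)) & (α | ε) = a·b on (0.9999, 0.9655) = 0.9654
  → value = 0.9654
|0.9500 − 0.9654| = 0.015

0.015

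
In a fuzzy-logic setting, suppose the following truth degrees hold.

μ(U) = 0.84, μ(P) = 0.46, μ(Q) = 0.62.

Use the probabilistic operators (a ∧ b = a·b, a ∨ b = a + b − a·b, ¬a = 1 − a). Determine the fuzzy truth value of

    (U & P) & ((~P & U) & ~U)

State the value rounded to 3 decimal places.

0.028

U & P = a·b on (0.8400, 0.4600) = 0.3864
~P = 1 − 0.4600 = 0.5400
~P & U = a·b on (0.5400, 0.8400) = 0.4536
~U = 1 − 0.8400 = 0.1600
(~P & U) & ~U = a·b on (0.4536, 0.1600) = 0.0726
(U & P) & ((~P & U) & ~U) = a·b on (0.3864, 0.0726) = 0.0280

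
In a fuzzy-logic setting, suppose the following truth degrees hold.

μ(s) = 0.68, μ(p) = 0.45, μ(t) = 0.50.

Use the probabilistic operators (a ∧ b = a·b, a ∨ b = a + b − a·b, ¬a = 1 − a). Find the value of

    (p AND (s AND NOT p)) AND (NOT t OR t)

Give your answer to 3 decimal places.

0.126

NOT p = 1 − 0.4500 = 0.5500
s AND NOT p = a·b on (0.6800, 0.5500) = 0.3740
p AND (s AND NOT p) = a·b on (0.4500, 0.3740) = 0.1683
NOT t = 1 − 0.5000 = 0.5000
NOT t OR t = a + b − a·b on (0.5000, 0.5000) = 0.7500
(p AND (s AND NOT p)) AND (NOT t OR t) = a·b on (0.1683, 0.7500) = 0.1262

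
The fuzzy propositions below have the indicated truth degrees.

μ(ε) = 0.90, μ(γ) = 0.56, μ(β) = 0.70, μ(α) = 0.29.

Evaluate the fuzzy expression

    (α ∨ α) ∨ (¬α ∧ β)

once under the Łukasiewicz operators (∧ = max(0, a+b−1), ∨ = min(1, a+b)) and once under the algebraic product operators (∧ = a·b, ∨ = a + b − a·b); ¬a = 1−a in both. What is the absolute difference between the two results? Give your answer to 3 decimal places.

Under Łukasiewicz:
  α ∨ α = min(1, a+b) on (0.29, 0.29) = 0.58
  ¬α = 1 − 0.29 = 0.71
  ¬α ∧ β = max(0, a+b−1) on (0.71, 0.70) = 0.41
  (α ∨ α) ∨ (¬α ∧ β) = min(1, a+b) on (0.58, 0.41) = 0.99
  → value = 0.9900
Under algebraic product:
  α ∨ α = a + b − a·b on (0.2900, 0.2900) = 0.4959
  ¬α = 1 − 0.2900 = 0.7100
  ¬α ∧ β = a·b on (0.7100, 0.7000) = 0.4970
  (α ∨ α) ∨ (¬α ∧ β) = a + b − a·b on (0.4959, 0.4970) = 0.7464
  → value = 0.7464
|0.9900 − 0.7464| = 0.244

0.244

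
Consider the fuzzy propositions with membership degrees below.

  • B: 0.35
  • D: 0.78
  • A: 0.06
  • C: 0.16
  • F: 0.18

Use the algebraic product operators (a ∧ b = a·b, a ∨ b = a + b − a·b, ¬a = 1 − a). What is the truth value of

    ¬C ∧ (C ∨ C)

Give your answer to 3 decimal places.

0.247

¬C = 1 − 0.1600 = 0.8400
C ∨ C = a + b − a·b on (0.1600, 0.1600) = 0.2944
¬C ∧ (C ∨ C) = a·b on (0.8400, 0.2944) = 0.2473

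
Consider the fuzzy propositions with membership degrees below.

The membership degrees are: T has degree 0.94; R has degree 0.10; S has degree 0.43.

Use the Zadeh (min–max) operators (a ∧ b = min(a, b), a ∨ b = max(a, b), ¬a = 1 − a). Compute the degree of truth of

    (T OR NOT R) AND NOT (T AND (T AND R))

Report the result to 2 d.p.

NOT R = 1 − 0.10 = 0.90
T OR NOT R = max(a, b) on (0.94, 0.90) = 0.94
T AND R = min(a, b) on (0.94, 0.10) = 0.10
T AND (T AND R) = min(a, b) on (0.94, 0.10) = 0.10
NOT (T AND (T AND R)) = 1 − 0.10 = 0.90
(T OR NOT R) AND NOT (T AND (T AND R)) = min(a, b) on (0.94, 0.90) = 0.90

0.90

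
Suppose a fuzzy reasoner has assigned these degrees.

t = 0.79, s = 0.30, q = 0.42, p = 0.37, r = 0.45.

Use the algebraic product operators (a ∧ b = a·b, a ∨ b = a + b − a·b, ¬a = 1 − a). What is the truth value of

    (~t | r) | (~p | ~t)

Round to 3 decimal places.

~t = 1 − 0.7900 = 0.2100
~t | r = a + b − a·b on (0.2100, 0.4500) = 0.5655
~p = 1 − 0.3700 = 0.6300
~t = 1 − 0.7900 = 0.2100
~p | ~t = a + b − a·b on (0.6300, 0.2100) = 0.7077
(~t | r) | (~p | ~t) = a + b − a·b on (0.5655, 0.7077) = 0.8730

0.873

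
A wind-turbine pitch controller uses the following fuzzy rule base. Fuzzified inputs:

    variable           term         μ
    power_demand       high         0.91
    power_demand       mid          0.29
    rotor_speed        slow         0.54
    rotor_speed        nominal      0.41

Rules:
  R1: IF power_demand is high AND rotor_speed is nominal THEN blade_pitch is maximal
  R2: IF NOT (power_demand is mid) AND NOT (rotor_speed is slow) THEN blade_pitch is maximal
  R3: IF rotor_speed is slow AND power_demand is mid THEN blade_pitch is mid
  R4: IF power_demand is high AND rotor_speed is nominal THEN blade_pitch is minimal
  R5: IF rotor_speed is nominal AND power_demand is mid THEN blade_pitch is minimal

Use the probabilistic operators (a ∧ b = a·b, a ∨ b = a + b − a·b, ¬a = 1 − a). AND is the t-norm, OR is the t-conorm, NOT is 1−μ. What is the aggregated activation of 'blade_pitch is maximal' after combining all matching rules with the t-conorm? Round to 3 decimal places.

0.578

R1: high=0.91, nominal=0.41; AND[a·b] → w = 0.3731
R2: ¬mid=1−0.29=0.71, ¬slow=1−0.54=0.46; AND[a·b] → w = 0.3266
R3: slow=0.54, mid=0.29; AND[a·b] → w = 0.1566
R4: high=0.91, nominal=0.41; AND[a·b] → w = 0.3731
R5: nominal=0.41, mid=0.29; AND[a·b] → w = 0.1189
Rules with consequent 'maximal': {R1, R2} → strengths 0.3731, 0.3266
Aggregate via t-conorm [a + b − a·b]: 0.5778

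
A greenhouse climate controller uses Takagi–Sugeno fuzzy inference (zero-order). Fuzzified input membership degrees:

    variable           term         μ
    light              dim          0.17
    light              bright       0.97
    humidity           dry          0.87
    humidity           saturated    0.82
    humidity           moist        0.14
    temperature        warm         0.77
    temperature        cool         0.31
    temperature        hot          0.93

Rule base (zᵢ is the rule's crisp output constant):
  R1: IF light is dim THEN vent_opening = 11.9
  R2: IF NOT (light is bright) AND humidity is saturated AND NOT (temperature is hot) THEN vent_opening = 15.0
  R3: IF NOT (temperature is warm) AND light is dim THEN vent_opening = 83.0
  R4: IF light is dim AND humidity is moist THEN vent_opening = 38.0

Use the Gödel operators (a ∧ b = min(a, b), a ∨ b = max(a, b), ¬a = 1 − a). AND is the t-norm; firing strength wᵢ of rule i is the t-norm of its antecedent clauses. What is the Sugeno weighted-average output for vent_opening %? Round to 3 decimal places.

R1 (z=11.9): dim=0.17 → w = 0.17
R2 (z=15.0): ¬bright=1−0.97=0.03, saturated=0.82, ¬hot=1−0.93=0.07; AND[min(a, b)] → w = 0.03
R3 (z=83.0): ¬warm=1−0.77=0.23, dim=0.17; AND[min(a, b)] → w = 0.17
R4 (z=38.0): dim=0.17, moist=0.14; AND[min(a, b)] → w = 0.14
Weighted average = (0.17·11.9 + 0.03·15.0 + 0.17·83.0 + 0.14·38.0) / (0.17 + 0.03 + 0.17 + 0.14)
  = 21.9030 / 0.5100 = 42.947

42.947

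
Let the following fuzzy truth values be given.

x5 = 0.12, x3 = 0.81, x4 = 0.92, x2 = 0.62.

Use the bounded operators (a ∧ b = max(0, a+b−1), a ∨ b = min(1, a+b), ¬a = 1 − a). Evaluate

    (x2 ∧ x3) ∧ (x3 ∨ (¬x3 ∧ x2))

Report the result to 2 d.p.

0.24

x2 ∧ x3 = max(0, a+b−1) on (0.62, 0.81) = 0.43
¬x3 = 1 − 0.81 = 0.19
¬x3 ∧ x2 = max(0, a+b−1) on (0.19, 0.62) = 0.00
x3 ∨ (¬x3 ∧ x2) = min(1, a+b) on (0.81, 0.00) = 0.81
(x2 ∧ x3) ∧ (x3 ∨ (¬x3 ∧ x2)) = max(0, a+b−1) on (0.43, 0.81) = 0.24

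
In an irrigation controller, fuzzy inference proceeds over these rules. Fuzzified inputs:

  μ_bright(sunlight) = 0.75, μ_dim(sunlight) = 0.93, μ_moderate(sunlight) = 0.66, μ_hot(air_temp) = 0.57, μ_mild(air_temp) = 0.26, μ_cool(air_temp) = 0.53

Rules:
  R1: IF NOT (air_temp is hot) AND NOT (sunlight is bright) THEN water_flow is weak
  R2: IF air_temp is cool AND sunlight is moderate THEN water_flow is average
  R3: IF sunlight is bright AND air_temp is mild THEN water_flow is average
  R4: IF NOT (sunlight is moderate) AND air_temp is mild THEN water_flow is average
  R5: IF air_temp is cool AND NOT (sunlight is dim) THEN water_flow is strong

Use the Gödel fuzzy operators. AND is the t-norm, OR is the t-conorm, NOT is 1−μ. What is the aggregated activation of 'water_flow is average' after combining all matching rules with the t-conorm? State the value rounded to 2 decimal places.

R1: ¬hot=1−0.57=0.43, ¬bright=1−0.75=0.25; AND[min(a, b)] → w = 0.25
R2: cool=0.53, moderate=0.66; AND[min(a, b)] → w = 0.53
R3: bright=0.75, mild=0.26; AND[min(a, b)] → w = 0.26
R4: ¬moderate=1−0.66=0.34, mild=0.26; AND[min(a, b)] → w = 0.26
R5: cool=0.53, ¬dim=1−0.93=0.07; AND[min(a, b)] → w = 0.07
Rules with consequent 'average': {R2, R3, R4} → strengths 0.53, 0.26, 0.26
Aggregate via t-conorm [max(a, b)]: 0.53

0.53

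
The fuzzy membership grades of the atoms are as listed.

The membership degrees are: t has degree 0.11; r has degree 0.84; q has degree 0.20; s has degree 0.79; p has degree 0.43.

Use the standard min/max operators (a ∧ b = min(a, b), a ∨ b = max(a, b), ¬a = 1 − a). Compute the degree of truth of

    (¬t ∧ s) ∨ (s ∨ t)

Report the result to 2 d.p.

¬t = 1 − 0.11 = 0.89
¬t ∧ s = min(a, b) on (0.89, 0.79) = 0.79
s ∨ t = max(a, b) on (0.79, 0.11) = 0.79
(¬t ∧ s) ∨ (s ∨ t) = max(a, b) on (0.79, 0.79) = 0.79

0.79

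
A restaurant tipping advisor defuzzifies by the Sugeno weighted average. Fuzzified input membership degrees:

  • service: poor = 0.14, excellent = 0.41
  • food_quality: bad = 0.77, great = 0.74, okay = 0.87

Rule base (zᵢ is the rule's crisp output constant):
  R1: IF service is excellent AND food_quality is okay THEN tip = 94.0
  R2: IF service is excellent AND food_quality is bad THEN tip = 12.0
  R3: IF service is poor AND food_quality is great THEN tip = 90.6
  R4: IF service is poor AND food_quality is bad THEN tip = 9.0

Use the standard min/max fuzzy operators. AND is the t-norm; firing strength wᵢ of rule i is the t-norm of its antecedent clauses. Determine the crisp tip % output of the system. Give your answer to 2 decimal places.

R1 (z=94.0): excellent=0.41, okay=0.87; AND[min(a, b)] → w = 0.41
R2 (z=12.0): excellent=0.41, bad=0.77; AND[min(a, b)] → w = 0.41
R3 (z=90.6): poor=0.14, great=0.74; AND[min(a, b)] → w = 0.14
R4 (z=9.0): poor=0.14, bad=0.77; AND[min(a, b)] → w = 0.14
Weighted average = (0.41·94.0 + 0.41·12.0 + 0.14·90.6 + 0.14·9.0) / (0.41 + 0.41 + 0.14 + 0.14)
  = 57.4040 / 1.1000 = 52.19

52.19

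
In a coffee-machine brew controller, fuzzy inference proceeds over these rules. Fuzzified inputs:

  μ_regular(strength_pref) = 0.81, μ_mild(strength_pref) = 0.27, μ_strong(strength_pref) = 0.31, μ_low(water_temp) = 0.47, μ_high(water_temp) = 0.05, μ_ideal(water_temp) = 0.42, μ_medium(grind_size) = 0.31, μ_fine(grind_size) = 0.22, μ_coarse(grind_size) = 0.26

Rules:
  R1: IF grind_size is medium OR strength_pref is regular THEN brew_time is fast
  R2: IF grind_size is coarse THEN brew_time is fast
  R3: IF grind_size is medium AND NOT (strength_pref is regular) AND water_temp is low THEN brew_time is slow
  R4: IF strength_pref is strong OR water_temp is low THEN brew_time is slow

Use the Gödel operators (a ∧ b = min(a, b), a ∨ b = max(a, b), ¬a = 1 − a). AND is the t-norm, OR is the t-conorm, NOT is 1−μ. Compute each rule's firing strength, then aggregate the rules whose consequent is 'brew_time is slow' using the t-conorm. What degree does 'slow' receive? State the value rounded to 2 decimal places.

R1: medium=0.31, regular=0.81; OR[max(a, b)] → w = 0.81
R2: coarse=0.26 → w = 0.26
R3: medium=0.31, ¬regular=1−0.81=0.19, low=0.47; AND[min(a, b)] → w = 0.19
R4: strong=0.31, low=0.47; OR[max(a, b)] → w = 0.47
Rules with consequent 'slow': {R3, R4} → strengths 0.19, 0.47
Aggregate via t-conorm [max(a, b)]: 0.47

0.47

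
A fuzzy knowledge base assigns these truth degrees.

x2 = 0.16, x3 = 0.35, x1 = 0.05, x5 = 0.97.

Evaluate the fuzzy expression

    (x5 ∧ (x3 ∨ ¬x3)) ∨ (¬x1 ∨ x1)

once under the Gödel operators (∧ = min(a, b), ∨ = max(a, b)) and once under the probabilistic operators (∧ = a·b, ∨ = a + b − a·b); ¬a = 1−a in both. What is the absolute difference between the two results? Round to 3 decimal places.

Under Gödel:
  ¬x3 = 1 − 0.35 = 0.65
  x3 ∨ ¬x3 = max(a, b) on (0.35, 0.65) = 0.65
  x5 ∧ (x3 ∨ ¬x3) = min(a, b) on (0.97, 0.65) = 0.65
  ¬x1 = 1 − 0.05 = 0.95
  ¬x1 ∨ x1 = max(a, b) on (0.95, 0.05) = 0.95
  (x5 ∧ (x3 ∨ ¬x3)) ∨ (¬x1 ∨ x1) = max(a, b) on (0.65, 0.95) = 0.95
  → value = 0.9500
Under probabilistic:
  ¬x3 = 1 − 0.3500 = 0.6500
  x3 ∨ ¬x3 = a + b − a·b on (0.3500, 0.6500) = 0.7725
  x5 ∧ (x3 ∨ ¬x3) = a·b on (0.9700, 0.7725) = 0.7493
  ¬x1 = 1 − 0.0500 = 0.9500
  ¬x1 ∨ x1 = a + b − a·b on (0.9500, 0.0500) = 0.9525
  (x5 ∧ (x3 ∨ ¬x3)) ∨ (¬x1 ∨ x1) = a + b − a·b on (0.7493, 0.9525) = 0.9881
  → value = 0.9881
|0.9500 − 0.9881| = 0.038

0.038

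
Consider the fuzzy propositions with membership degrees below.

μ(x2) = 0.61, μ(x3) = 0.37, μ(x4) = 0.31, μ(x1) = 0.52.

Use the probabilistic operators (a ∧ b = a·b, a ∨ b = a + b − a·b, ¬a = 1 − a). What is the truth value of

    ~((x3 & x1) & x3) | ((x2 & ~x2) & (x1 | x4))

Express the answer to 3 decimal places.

0.940

x3 & x1 = a·b on (0.3700, 0.5200) = 0.1924
(x3 & x1) & x3 = a·b on (0.1924, 0.3700) = 0.0712
~((x3 & x1) & x3) = 1 − 0.0712 = 0.9288
~x2 = 1 − 0.6100 = 0.3900
x2 & ~x2 = a·b on (0.6100, 0.3900) = 0.2379
x1 | x4 = a + b − a·b on (0.5200, 0.3100) = 0.6688
(x2 & ~x2) & (x1 | x4) = a·b on (0.2379, 0.6688) = 0.1591
~((x3 & x1) & x3) | ((x2 & ~x2) & (x1 | x4)) = a + b − a·b on (0.9288, 0.1591) = 0.9401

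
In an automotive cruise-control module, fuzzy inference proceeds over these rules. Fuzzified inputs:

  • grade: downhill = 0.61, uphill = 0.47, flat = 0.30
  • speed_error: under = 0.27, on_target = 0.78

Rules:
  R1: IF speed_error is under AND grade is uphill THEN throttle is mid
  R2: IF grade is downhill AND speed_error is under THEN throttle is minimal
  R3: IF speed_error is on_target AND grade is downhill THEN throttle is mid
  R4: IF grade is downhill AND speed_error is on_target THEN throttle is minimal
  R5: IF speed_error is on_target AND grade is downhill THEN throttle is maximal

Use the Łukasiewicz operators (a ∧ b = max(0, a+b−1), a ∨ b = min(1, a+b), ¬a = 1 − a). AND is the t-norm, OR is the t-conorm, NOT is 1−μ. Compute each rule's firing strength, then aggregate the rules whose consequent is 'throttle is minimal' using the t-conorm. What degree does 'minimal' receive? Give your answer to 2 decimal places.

R1: under=0.27, uphill=0.47; AND[max(0, a+b−1)] → w = 0.00
R2: downhill=0.61, under=0.27; AND[max(0, a+b−1)] → w = 0.00
R3: on_target=0.78, downhill=0.61; AND[max(0, a+b−1)] → w = 0.39
R4: downhill=0.61, on_target=0.78; AND[max(0, a+b−1)] → w = 0.39
R5: on_target=0.78, downhill=0.61; AND[max(0, a+b−1)] → w = 0.39
Rules with consequent 'minimal': {R2, R4} → strengths 0.00, 0.39
Aggregate via t-conorm [min(1, a+b)]: 0.39

0.39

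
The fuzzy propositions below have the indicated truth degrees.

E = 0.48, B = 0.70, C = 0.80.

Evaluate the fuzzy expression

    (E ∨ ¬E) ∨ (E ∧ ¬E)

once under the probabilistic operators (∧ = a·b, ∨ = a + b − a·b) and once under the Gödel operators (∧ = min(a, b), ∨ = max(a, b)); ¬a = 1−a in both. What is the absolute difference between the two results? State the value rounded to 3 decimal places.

0.293

Under probabilistic:
  ¬E = 1 − 0.4800 = 0.5200
  E ∨ ¬E = a + b − a·b on (0.4800, 0.5200) = 0.7504
  ¬E = 1 − 0.4800 = 0.5200
  E ∧ ¬E = a·b on (0.4800, 0.5200) = 0.2496
  (E ∨ ¬E) ∨ (E ∧ ¬E) = a + b − a·b on (0.7504, 0.2496) = 0.8127
  → value = 0.8127
Under Gödel:
  ¬E = 1 − 0.48 = 0.52
  E ∨ ¬E = max(a, b) on (0.48, 0.52) = 0.52
  ¬E = 1 − 0.48 = 0.52
  E ∧ ¬E = min(a, b) on (0.48, 0.52) = 0.48
  (E ∨ ¬E) ∨ (E ∧ ¬E) = max(a, b) on (0.52, 0.48) = 0.52
  → value = 0.5200
|0.8127 − 0.5200| = 0.293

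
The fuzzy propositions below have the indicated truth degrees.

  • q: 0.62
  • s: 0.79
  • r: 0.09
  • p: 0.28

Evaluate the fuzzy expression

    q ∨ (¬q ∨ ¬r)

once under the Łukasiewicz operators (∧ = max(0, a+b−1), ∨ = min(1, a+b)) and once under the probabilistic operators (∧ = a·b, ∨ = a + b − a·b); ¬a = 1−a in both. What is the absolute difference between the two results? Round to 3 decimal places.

0.021

Under Łukasiewicz:
  ¬q = 1 − 0.62 = 0.38
  ¬r = 1 − 0.09 = 0.91
  ¬q ∨ ¬r = min(1, a+b) on (0.38, 0.91) = 1.00
  q ∨ (¬q ∨ ¬r) = min(1, a+b) on (0.62, 1.00) = 1.00
  → value = 1.0000
Under probabilistic:
  ¬q = 1 − 0.6200 = 0.3800
  ¬r = 1 − 0.0900 = 0.9100
  ¬q ∨ ¬r = a + b − a·b on (0.3800, 0.9100) = 0.9442
  q ∨ (¬q ∨ ¬r) = a + b − a·b on (0.6200, 0.9442) = 0.9788
  → value = 0.9788
|1.0000 − 0.9788| = 0.021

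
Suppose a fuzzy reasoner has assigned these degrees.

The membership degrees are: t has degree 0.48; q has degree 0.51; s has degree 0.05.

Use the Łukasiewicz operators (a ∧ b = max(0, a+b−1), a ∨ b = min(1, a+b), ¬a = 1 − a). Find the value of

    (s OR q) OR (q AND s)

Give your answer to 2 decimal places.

s OR q = min(1, a+b) on (0.05, 0.51) = 0.56
q AND s = max(0, a+b−1) on (0.51, 0.05) = 0.00
(s OR q) OR (q AND s) = min(1, a+b) on (0.56, 0.00) = 0.56

0.56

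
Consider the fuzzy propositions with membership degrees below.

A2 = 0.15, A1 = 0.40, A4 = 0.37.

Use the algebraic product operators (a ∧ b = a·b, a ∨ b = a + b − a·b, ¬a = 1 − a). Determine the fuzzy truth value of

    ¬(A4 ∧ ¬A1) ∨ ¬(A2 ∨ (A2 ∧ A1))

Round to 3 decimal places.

¬A1 = 1 − 0.4000 = 0.6000
A4 ∧ ¬A1 = a·b on (0.3700, 0.6000) = 0.2220
¬(A4 ∧ ¬A1) = 1 − 0.2220 = 0.7780
A2 ∧ A1 = a·b on (0.1500, 0.4000) = 0.0600
A2 ∨ (A2 ∧ A1) = a + b − a·b on (0.1500, 0.0600) = 0.2010
¬(A2 ∨ (A2 ∧ A1)) = 1 − 0.2010 = 0.7990
¬(A4 ∧ ¬A1) ∨ ¬(A2 ∨ (A2 ∧ A1)) = a + b − a·b on (0.7780, 0.7990) = 0.9554

0.955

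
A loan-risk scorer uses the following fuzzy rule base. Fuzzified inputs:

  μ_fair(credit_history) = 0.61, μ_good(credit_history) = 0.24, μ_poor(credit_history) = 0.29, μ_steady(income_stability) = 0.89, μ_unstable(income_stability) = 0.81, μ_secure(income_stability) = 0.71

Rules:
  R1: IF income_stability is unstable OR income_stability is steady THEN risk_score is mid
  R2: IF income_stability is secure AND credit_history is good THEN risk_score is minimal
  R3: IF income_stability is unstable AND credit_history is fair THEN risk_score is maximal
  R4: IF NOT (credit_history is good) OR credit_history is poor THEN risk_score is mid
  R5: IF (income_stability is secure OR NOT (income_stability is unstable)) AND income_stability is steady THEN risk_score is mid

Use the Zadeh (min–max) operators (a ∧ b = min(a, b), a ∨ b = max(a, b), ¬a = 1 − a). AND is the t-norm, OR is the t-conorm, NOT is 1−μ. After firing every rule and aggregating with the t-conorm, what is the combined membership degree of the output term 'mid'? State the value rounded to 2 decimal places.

R1: unstable=0.81, steady=0.89; OR[max(a, b)] → w = 0.89
R2: secure=0.71, good=0.24; AND[min(a, b)] → w = 0.24
R3: unstable=0.81, fair=0.61; AND[min(a, b)] → w = 0.61
R4: ¬good=1−0.24=0.76, poor=0.29; OR[max(a, b)] → w = 0.76
R5: (secure=0.71 OR ¬unstable=1−0.81=0.19) = 0.71; AND[min(a, b)] with steady=0.89 → w = 0.71
Rules with consequent 'mid': {R1, R4, R5} → strengths 0.89, 0.76, 0.71
Aggregate via t-conorm [max(a, b)]: 0.89

0.89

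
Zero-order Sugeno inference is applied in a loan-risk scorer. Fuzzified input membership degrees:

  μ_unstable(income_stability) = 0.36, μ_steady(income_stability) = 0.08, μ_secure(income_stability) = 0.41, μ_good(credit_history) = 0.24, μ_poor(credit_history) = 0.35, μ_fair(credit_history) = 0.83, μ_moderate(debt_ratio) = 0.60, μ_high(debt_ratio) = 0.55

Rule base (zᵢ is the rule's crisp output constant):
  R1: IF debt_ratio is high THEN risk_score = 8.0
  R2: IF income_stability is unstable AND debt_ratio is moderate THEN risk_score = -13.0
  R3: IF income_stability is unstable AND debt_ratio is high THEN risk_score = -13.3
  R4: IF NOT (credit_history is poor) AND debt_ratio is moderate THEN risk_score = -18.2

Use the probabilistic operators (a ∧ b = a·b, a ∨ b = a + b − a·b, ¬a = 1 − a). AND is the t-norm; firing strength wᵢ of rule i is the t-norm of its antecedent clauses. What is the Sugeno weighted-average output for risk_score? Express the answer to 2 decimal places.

R1 (z=8.0): high=0.55 → w = 0.5500
R2 (z=-13.0): unstable=0.36, moderate=0.60; AND[a·b] → w = 0.2160
R3 (z=-13.3): unstable=0.36, high=0.55; AND[a·b] → w = 0.1980
R4 (z=-18.2): ¬poor=1−0.35=0.65, moderate=0.60; AND[a·b] → w = 0.3900
Weighted average = (0.5500·8.0 + 0.2160·-13.0 + 0.1980·-13.3 + 0.3900·-18.2) / (0.5500 + 0.2160 + 0.1980 + 0.3900)
  = -8.1394 / 1.3540 = -6.01

-6.01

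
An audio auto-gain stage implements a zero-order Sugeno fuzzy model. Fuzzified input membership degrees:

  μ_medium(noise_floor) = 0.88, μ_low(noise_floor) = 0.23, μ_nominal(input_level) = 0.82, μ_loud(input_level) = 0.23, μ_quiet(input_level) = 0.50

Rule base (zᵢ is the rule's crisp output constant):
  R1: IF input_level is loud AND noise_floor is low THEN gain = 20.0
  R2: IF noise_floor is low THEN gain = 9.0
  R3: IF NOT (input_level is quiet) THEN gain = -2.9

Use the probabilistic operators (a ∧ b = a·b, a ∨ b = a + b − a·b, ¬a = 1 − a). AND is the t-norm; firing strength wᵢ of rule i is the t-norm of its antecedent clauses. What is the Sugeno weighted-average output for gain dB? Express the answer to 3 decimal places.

2.143

R1 (z=20.0): loud=0.23, low=0.23; AND[a·b] → w = 0.0529
R2 (z=9.0): low=0.23 → w = 0.2300
R3 (z=-2.9): ¬quiet=1−0.50=0.50 → w = 0.5000
Weighted average = (0.0529·20.0 + 0.2300·9.0 + 0.5000·-2.9) / (0.0529 + 0.2300 + 0.5000)
  = 1.6780 / 0.7829 = 2.143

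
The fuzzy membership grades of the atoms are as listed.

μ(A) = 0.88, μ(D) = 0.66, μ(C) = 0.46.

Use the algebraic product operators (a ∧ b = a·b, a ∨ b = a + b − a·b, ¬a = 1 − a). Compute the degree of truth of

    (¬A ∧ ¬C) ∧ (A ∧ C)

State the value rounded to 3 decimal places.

0.026

¬A = 1 − 0.8800 = 0.1200
¬C = 1 − 0.4600 = 0.5400
¬A ∧ ¬C = a·b on (0.1200, 0.5400) = 0.0648
A ∧ C = a·b on (0.8800, 0.4600) = 0.4048
(¬A ∧ ¬C) ∧ (A ∧ C) = a·b on (0.0648, 0.4048) = 0.0262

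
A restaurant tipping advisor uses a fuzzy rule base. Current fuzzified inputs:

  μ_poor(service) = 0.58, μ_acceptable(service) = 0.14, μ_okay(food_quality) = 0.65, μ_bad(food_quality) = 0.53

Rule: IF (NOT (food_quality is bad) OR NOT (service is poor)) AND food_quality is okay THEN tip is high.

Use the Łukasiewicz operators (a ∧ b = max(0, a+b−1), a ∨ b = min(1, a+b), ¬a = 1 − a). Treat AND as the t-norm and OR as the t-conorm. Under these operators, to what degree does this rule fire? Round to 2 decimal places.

0.54

firing strength: (¬bad=1−0.53=0.47 OR ¬poor=1−0.58=0.42) = 0.89; AND[max(0, a+b−1)] with okay=0.65 → w = 0.54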